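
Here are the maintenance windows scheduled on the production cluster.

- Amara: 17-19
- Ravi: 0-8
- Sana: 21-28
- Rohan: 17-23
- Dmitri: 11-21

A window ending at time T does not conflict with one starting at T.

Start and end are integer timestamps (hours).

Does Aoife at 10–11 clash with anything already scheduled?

Ravi: ends 8 at or before Aoife starts 10 → clear.
Dmitri: starts 11 at or after Aoife ends 11 → clear.
Rohan: starts 17 at or after Aoife ends 11 → clear.
Amara: starts 17 at or after Aoife ends 11 → clear.
Sana: starts 21 at or after Aoife ends 11 → clear.

No — it doesn't clash with anything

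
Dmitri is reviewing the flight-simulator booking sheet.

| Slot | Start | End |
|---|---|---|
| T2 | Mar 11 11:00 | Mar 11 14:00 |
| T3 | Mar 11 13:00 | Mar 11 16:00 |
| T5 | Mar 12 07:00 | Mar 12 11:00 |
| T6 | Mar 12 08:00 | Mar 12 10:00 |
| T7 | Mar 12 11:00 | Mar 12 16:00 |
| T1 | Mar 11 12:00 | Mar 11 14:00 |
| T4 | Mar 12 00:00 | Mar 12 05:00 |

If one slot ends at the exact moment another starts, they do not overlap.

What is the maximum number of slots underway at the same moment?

Sort all start/end points and keep a running count:
Mar 11 11:00 start T2 → 1
Mar 11 12:00 start T1 → 2
Mar 11 13:00 start T3 → 3
Mar 11 14:00 end T1 → 2
Mar 11 14:00 end T2 → 1
Mar 11 16:00 end T3 → 0
Mar 12 00:00 start T4 → 1
Mar 12 05:00 end T4 → 0
Mar 12 07:00 start T5 → 1
Mar 12 08:00 start T6 → 2
Mar 12 10:00 end T6 → 1
Mar 12 11:00 end T5 → 0
Mar 12 11:00 start T7 → 1
Mar 12 16:00 end T7 → 0
Peak is 3, at Mar 11 13:00 (T1, T2, T3).

3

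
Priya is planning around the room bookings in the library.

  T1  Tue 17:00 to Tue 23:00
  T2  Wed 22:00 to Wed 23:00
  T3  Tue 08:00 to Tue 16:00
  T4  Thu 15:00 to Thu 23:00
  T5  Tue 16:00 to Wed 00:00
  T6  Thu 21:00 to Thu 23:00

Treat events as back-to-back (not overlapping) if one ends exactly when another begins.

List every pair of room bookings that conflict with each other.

T1 & T5, T4 & T6

Sorted by start: T3, T5, T1, T2, T4, T6.
T5 starts exactly when T3 ends (back-to-back, no overlap) — done with T3.
T1 starts before T5 ends → T5 and T1 overlap.
T2 starts after T5 ends — done with T5.
T2 starts after T1 ends — done with T1.
T4 starts after T2 ends — done with T2.
T6 starts before T4 ends → T4 and T6 overlap.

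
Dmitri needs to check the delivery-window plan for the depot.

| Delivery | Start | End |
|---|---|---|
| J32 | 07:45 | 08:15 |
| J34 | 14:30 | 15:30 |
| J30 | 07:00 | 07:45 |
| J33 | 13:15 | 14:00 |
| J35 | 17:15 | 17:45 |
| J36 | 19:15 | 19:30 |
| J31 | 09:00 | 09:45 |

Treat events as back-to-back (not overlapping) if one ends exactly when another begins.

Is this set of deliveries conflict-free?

Sorted by start: J30, J32, J31, J33, J34, J35, J36.
J32 starts exactly when J30 ends (back-to-back, no overlap), so J30 has no further overlaps.
J31 starts after J32 ends, so J32 has no further overlaps.
J33 starts after J31 ends, so J31 has no further overlaps.
J34 starts after J33 ends, so J33 has no further overlaps.
J35 starts after J34 ends, so J34 has no further overlaps.
J36 starts after J35 ends.
Every pair is clear; the schedule has no overlaps.

Yes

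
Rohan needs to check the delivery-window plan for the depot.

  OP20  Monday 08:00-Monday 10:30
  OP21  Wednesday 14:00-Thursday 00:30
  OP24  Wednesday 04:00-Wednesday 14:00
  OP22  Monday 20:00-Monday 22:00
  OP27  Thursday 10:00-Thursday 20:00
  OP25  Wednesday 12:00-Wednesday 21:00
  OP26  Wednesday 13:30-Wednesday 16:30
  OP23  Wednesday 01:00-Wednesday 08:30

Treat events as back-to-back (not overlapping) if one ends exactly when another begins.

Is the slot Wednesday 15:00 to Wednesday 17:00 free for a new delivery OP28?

No — it overlaps OP21, OP25, OP26

OP20: ends Monday 10:30 at or before OP28 starts Wednesday 15:00 → clear.
OP22: ends Monday 22:00 at or before OP28 starts Wednesday 15:00 → clear.
OP23: ends Wednesday 08:30 at or before OP28 starts Wednesday 15:00 → clear.
OP24: ends Wednesday 14:00 at or before OP28 starts Wednesday 15:00 → clear.
OP25: starts Wednesday 12:00 before OP28 ends Wednesday 17:00, and ends Wednesday 21:00 after OP28 starts Wednesday 15:00 → overlap.
OP26: starts Wednesday 13:30 before OP28 ends Wednesday 17:00, and ends Wednesday 16:30 after OP28 starts Wednesday 15:00 → overlap.
OP21: starts Wednesday 14:00 before OP28 ends Wednesday 17:00, and ends Thursday 00:30 after OP28 starts Wednesday 15:00 → overlap.
OP27: starts Thursday 10:00 at or after OP28 ends Wednesday 17:00 → clear.
OP28 overlaps OP21, OP25, OP26.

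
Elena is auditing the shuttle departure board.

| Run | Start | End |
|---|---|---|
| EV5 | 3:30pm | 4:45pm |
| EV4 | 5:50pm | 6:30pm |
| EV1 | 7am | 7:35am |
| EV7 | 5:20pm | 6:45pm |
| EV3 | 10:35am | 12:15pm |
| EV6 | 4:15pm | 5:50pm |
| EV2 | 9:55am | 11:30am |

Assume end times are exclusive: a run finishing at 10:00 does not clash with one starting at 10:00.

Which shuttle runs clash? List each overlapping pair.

EV2 & EV3, EV4 & EV7, EV5 & EV6, EV6 & EV7

Check each pair: they overlap iff neither finishes before the other starts.
Sorted by start: EV1, EV2, EV3, EV5, EV6, EV7, EV4.
EV2 starts after EV1 ends, so EV1 has no further overlaps.
EV3 starts before EV2 ends → EV2 and EV3 overlap.
EV5 starts after EV2 ends, so EV2 has no further overlaps.
EV5 starts after EV3 ends, so EV3 has no further overlaps.
EV6 starts before EV5 ends → EV5 and EV6 overlap.
EV7 starts after EV5 ends, so EV5 has no further overlaps.
EV7 starts before EV6 ends → EV6 and EV7 overlap.
EV4 starts exactly when EV6 ends (back-to-back, no overlap).
EV4 starts before EV7 ends → EV7 and EV4 overlap.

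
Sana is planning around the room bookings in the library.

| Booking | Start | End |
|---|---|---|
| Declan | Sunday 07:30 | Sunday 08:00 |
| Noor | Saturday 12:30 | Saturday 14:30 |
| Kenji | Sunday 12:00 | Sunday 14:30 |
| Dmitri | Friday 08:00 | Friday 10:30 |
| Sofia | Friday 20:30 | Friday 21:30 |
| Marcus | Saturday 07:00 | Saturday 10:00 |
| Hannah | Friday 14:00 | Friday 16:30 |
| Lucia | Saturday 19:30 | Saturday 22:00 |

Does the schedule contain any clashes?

Sorted by start: Dmitri, Hannah, Sofia, Marcus, Noor, Lucia, Declan, Kenji.
Hannah starts after Dmitri ends; Dmitri is clear from here.
Sofia starts after Hannah ends; Hannah is clear from here.
Marcus starts after Sofia ends; Sofia is clear from here.
Noor starts after Marcus ends; Marcus is clear from here.
Lucia starts after Noor ends; Noor is clear from here.
Declan starts after Lucia ends; Lucia is clear from here.
Kenji starts after Declan ends.
Every pair is clear; the schedule has no overlaps.

No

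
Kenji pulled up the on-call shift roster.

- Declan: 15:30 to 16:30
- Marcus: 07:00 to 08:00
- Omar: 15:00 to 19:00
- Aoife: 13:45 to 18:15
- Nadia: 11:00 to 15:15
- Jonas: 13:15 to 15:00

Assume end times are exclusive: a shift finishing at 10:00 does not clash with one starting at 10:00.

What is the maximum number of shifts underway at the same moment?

Sweep the timeline, counting +1 at each start and −1 at each end (ends before starts at a tie):
07:00 start Marcus → 1
08:00 end Marcus → 0
11:00 start Nadia → 1
13:15 start Jonas → 2
13:45 start Aoife → 3
15:00 end Jonas → 2
15:00 start Omar → 3
15:15 end Nadia → 2
15:30 start Declan → 3
16:30 end Declan → 2
18:15 end Aoife → 1
19:00 end Omar → 0
Peak is 3, at 13:45 (Aoife, Jonas, Nadia).

3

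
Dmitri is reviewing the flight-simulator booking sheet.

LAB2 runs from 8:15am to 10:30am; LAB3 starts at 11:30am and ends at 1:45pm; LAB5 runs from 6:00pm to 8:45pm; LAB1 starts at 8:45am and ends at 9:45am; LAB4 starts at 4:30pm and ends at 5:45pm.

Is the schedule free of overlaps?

Two intervals overlap when each starts before the other ends.
Sorted by start: LAB2, LAB1, LAB3, LAB4, LAB5.
LAB1 starts before LAB2 ends → LAB2 and LAB1 overlap.
That's a conflict, so the schedule is not conflict-free.

No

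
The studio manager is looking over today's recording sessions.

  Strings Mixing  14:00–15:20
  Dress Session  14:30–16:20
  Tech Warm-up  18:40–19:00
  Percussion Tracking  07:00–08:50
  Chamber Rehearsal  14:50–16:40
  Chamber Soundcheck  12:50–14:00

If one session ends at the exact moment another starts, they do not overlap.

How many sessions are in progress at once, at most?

3

Sweep the timeline, counting +1 at each start and −1 at each end (ends before starts at a tie):
07:00 start Percussion Tracking → 1
08:50 end Percussion Tracking → 0
12:50 start Chamber Soundcheck → 1
14:00 end Chamber Soundcheck → 0
14:00 start Strings Mixing → 1
14:30 start Dress Session → 2
14:50 start Chamber Rehearsal → 3
15:20 end Strings Mixing → 2
16:20 end Dress Session → 1
16:40 end Chamber Rehearsal → 0
18:40 start Tech Warm-up → 1
19:00 end Tech Warm-up → 0
Peak is 3, at 14:50 (Chamber Rehearsal, Dress Session, Strings Mixing).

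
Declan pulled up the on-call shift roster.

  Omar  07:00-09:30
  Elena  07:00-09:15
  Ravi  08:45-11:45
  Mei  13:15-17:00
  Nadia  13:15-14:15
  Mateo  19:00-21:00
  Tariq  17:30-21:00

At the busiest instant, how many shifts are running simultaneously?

Walk through starts and ends in time order (an end at T is processed before a start at T):
07:00 start Elena → 1
07:00 start Omar → 2
08:45 start Ravi → 3
09:15 end Elena → 2
09:30 end Omar → 1
11:45 end Ravi → 0
13:15 start Mei → 1
13:15 start Nadia → 2
14:15 end Nadia → 1
17:00 end Mei → 0
17:30 start Tariq → 1
19:00 start Mateo → 2
21:00 end Mateo → 1
21:00 end Tariq → 0
Peak is 3, at 08:45 (Elena, Omar, Ravi).

3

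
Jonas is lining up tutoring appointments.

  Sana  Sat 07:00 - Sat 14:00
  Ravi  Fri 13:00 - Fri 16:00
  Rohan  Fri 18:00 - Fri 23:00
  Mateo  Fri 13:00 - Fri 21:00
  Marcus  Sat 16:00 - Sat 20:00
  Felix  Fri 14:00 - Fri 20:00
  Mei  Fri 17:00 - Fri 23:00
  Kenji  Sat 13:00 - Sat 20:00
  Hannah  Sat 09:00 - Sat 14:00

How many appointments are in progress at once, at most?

Sweep the timeline, counting +1 at each start and −1 at each end (ends before starts at a tie):
Fri 13:00 start Mateo → 1
Fri 13:00 start Ravi → 2
Fri 14:00 start Felix → 3
Fri 16:00 end Ravi → 2
Fri 17:00 start Mei → 3
Fri 18:00 start Rohan → 4
Fri 20:00 end Felix → 3
Fri 21:00 end Mateo → 2
Fri 23:00 end Mei → 1
Fri 23:00 end Rohan → 0
Sat 07:00 start Sana → 1
Sat 09:00 start Hannah → 2
Sat 13:00 start Kenji → 3
Sat 14:00 end Hannah → 2
Sat 14:00 end Sana → 1
Sat 16:00 start Marcus → 2
Sat 20:00 end Kenji → 1
Sat 20:00 end Marcus → 0
Peak is 4, at Fri 18:00 (Felix, Mateo, Mei, Rohan).

4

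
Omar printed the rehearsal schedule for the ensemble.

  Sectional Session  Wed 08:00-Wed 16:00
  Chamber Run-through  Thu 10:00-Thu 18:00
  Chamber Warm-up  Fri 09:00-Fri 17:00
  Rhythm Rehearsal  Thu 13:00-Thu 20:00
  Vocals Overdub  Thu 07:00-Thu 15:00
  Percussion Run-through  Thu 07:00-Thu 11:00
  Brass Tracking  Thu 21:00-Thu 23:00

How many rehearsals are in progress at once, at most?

3

Sweep the timeline, counting +1 at each start and −1 at each end (ends before starts at a tie):
Wed 08:00 start Sectional Session → 1
Wed 16:00 end Sectional Session → 0
Thu 07:00 start Percussion Run-through → 1
Thu 07:00 start Vocals Overdub → 2
Thu 10:00 start Chamber Run-through → 3
Thu 11:00 end Percussion Run-through → 2
Thu 13:00 start Rhythm Rehearsal → 3
Thu 15:00 end Vocals Overdub → 2
Thu 18:00 end Chamber Run-through → 1
Thu 20:00 end Rhythm Rehearsal → 0
Thu 21:00 start Brass Tracking → 1
Thu 23:00 end Brass Tracking → 0
Fri 09:00 start Chamber Warm-up → 1
Fri 17:00 end Chamber Warm-up → 0
Peak is 3, at Thu 10:00 (Chamber Run-through, Percussion Run-through, Vocals Overdub).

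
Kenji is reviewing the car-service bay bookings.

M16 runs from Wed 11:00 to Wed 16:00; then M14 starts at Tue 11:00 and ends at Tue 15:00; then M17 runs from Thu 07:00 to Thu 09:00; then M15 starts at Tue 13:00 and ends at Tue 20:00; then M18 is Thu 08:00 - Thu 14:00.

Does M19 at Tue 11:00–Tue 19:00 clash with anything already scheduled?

M14: starts Tue 11:00 before M19 ends Tue 19:00, and ends Tue 15:00 after M19 starts Tue 11:00 → overlap.
M15: starts Tue 13:00 before M19 ends Tue 19:00, and ends Tue 20:00 after M19 starts Tue 11:00 → overlap.
M16: starts Wed 11:00 at or after M19 ends Tue 19:00 → clear.
M17: starts Thu 07:00 at or after M19 ends Tue 19:00 → clear.
M18: starts Thu 08:00 at or after M19 ends Tue 19:00 → clear.
M19 overlaps M14, M15.

Yes — it overlaps M14, M15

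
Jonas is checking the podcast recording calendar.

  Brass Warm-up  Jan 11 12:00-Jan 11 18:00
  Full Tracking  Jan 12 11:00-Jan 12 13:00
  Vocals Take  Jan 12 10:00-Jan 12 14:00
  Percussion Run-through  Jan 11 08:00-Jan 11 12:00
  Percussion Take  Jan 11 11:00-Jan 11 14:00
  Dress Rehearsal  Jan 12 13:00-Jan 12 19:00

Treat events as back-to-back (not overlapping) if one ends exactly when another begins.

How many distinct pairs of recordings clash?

4

Sorted by start: Percussion Run-through, Percussion Take, Brass Warm-up, Vocals Take, Full Tracking, Dress Rehearsal.
Percussion Take starts before Percussion Run-through ends → Percussion Run-through and Percussion Take overlap.
Brass Warm-up starts exactly when Percussion Run-through ends (back-to-back, no overlap) — done with Percussion Run-through.
Brass Warm-up starts before Percussion Take ends → Percussion Take and Brass Warm-up overlap.
Vocals Take starts after Percussion Take ends — done with Percussion Take.
Vocals Take starts after Brass Warm-up ends — done with Brass Warm-up.
Full Tracking starts before Vocals Take ends → Vocals Take and Full Tracking overlap.
Dress Rehearsal starts before Vocals Take ends → Vocals Take and Dress Rehearsal overlap.
Dress Rehearsal starts exactly when Full Tracking ends (back-to-back, no overlap).
Overlapping pairs: Brass Warm-up & Percussion Take, Dress Rehearsal & Vocals Take, Full Tracking & Vocals Take, Percussion Run-through & Percussion Take — 4 in total.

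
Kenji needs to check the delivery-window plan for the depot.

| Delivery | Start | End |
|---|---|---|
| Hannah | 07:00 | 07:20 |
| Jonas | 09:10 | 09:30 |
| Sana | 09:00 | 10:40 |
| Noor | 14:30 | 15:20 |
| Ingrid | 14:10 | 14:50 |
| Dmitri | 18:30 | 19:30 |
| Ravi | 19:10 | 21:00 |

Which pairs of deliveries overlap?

Dmitri & Ravi, Ingrid & Noor, Jonas & Sana

Two intervals overlap when each starts before the other ends.
Sorted by start: Hannah, Sana, Jonas, Ingrid, Noor, Dmitri, Ravi.
Sana starts after Hannah ends, so Hannah has no further overlaps.
Jonas starts before Sana ends → Sana and Jonas overlap.
Ingrid starts after Sana ends, so Sana has no further overlaps.
Ingrid starts after Jonas ends, so Jonas has no further overlaps.
Noor starts before Ingrid ends → Ingrid and Noor overlap.
Dmitri starts after Ingrid ends, so Ingrid has no further overlaps.
Dmitri starts after Noor ends, so Noor has no further overlaps.
Ravi starts before Dmitri ends → Dmitri and Ravi overlap.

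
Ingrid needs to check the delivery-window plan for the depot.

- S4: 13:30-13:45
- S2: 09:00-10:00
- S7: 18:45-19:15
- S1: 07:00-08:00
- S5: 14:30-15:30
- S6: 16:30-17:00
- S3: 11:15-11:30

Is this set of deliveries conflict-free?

Yes

Sorted by start: S1, S2, S3, S4, S5, S6, S7.
S2 starts after S1 ends — done with S1.
S3 starts after S2 ends — done with S2.
S4 starts after S3 ends — done with S3.
S5 starts after S4 ends — done with S4.
S6 starts after S5 ends — done with S5.
S7 starts after S6 ends.
Every pair is clear; the schedule has no overlaps.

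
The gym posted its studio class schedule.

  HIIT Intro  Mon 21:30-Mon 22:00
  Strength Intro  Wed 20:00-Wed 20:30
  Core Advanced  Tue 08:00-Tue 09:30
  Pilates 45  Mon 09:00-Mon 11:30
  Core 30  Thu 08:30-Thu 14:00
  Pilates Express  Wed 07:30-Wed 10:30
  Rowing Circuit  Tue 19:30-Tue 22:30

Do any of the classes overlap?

Two intervals overlap when each starts before the other ends.
Sorted by start: Pilates 45, HIIT Intro, Core Advanced, Rowing Circuit, Pilates Express, Strength Intro, Core 30.
HIIT Intro starts after Pilates 45 ends — done with Pilates 45.
Core Advanced starts after HIIT Intro ends — done with HIIT Intro.
Rowing Circuit starts after Core Advanced ends — done with Core Advanced.
Pilates Express starts after Rowing Circuit ends — done with Rowing Circuit.
Strength Intro starts after Pilates Express ends — done with Pilates Express.
Core 30 starts after Strength Intro ends.
Every pair is clear; the schedule has no overlaps.

No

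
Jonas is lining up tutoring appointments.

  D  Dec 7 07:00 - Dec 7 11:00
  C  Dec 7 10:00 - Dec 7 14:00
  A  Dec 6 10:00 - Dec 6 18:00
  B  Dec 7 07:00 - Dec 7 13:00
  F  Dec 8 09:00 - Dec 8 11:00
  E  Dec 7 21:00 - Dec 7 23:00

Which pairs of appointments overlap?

Two intervals overlap when each starts before the other ends.
Sorted by start: A, B, D, C, E, F.
B starts after A ends, so A has no further overlaps.
D starts before B ends → B and D overlap.
C starts before B ends → B and C overlap.
E starts after B ends, so B has no further overlaps.
C starts before D ends → D and C overlap.
E starts after D ends, so D has no further overlaps.
E starts after C ends, so C has no further overlaps.
F starts after E ends.

B & C, B & D, C & D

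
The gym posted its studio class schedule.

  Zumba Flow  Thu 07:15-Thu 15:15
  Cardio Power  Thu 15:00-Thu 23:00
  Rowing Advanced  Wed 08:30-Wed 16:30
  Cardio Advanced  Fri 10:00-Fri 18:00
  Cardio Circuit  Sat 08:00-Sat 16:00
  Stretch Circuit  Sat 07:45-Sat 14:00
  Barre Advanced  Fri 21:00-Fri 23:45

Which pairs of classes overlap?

Cardio Circuit & Stretch Circuit, Cardio Power & Zumba Flow

Sorted by start: Rowing Advanced, Zumba Flow, Cardio Power, Cardio Advanced, Barre Advanced, Stretch Circuit, Cardio Circuit.
Zumba Flow starts after Rowing Advanced ends — done with Rowing Advanced.
Cardio Power starts before Zumba Flow ends → Zumba Flow and Cardio Power overlap.
Cardio Advanced starts after Zumba Flow ends — done with Zumba Flow.
Cardio Advanced starts after Cardio Power ends — done with Cardio Power.
Barre Advanced starts after Cardio Advanced ends — done with Cardio Advanced.
Stretch Circuit starts after Barre Advanced ends — done with Barre Advanced.
Cardio Circuit starts before Stretch Circuit ends → Stretch Circuit and Cardio Circuit overlap.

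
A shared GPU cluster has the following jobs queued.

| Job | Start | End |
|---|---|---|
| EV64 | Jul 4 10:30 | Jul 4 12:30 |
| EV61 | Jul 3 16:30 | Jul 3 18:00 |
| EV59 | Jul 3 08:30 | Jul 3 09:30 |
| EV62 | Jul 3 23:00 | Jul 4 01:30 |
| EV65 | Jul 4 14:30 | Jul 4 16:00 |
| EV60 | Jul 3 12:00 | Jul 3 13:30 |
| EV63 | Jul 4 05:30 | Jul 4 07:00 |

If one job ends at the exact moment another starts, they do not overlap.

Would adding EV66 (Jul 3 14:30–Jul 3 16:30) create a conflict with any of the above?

No — it doesn't clash with anything

EV59: ends Jul 3 09:30 at or before EV66 starts Jul 3 14:30 → clear.
EV60: ends Jul 3 13:30 at or before EV66 starts Jul 3 14:30 → clear.
EV61: starts Jul 3 16:30 at or after EV66 ends Jul 3 16:30 → clear.
EV62: starts Jul 3 23:00 at or after EV66 ends Jul 3 16:30 → clear.
EV63: starts Jul 4 05:30 at or after EV66 ends Jul 3 16:30 → clear.
EV64: starts Jul 4 10:30 at or after EV66 ends Jul 3 16:30 → clear.
EV65: starts Jul 4 14:30 at or after EV66 ends Jul 3 16:30 → clear.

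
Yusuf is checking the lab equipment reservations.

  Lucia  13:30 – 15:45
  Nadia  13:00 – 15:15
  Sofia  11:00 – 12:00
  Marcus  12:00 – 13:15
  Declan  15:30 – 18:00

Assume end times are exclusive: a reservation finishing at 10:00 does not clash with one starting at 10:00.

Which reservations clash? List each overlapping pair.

Sorted by start: Sofia, Marcus, Nadia, Lucia, Declan.
Marcus starts exactly when Sofia ends (back-to-back, no overlap), so nothing later overlaps Sofia either.
Nadia starts before Marcus ends → Marcus and Nadia overlap.
Lucia starts after Marcus ends, so nothing later overlaps Marcus either.
Lucia starts before Nadia ends → Nadia and Lucia overlap.
Declan starts after Nadia ends.
Declan starts before Lucia ends → Lucia and Declan overlap.

Declan & Lucia, Lucia & Nadia, Marcus & Nadia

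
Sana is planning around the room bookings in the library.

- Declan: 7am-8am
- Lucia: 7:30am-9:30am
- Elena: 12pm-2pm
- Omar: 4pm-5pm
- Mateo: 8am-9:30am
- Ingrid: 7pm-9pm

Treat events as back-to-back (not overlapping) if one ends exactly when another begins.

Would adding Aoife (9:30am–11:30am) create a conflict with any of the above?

No — it doesn't clash with anything

Declan: ends 8am at or before Aoife starts 9:30am → clear.
Lucia: ends 9:30am at or before Aoife starts 9:30am → clear.
Mateo: ends 9:30am at or before Aoife starts 9:30am → clear.
Elena: starts 12pm at or after Aoife ends 11:30am → clear.
Omar: starts 4pm at or after Aoife ends 11:30am → clear.
Ingrid: starts 7pm at or after Aoife ends 11:30am → clear.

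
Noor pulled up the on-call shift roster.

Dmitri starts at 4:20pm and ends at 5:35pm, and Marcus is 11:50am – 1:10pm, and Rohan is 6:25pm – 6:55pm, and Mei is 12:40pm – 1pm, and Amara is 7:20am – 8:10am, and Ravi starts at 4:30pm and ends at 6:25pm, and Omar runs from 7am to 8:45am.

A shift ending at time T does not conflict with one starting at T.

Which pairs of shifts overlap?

Sorted by start: Omar, Amara, Marcus, Mei, Dmitri, Ravi, Rohan.
Amara starts before Omar ends → Omar and Amara overlap.
Marcus starts after Omar ends, so Omar has no further overlaps.
Marcus starts after Amara ends, so Amara has no further overlaps.
Mei starts before Marcus ends → Marcus and Mei overlap.
Dmitri starts after Marcus ends, so Marcus has no further overlaps.
Dmitri starts after Mei ends, so Mei has no further overlaps.
Ravi starts before Dmitri ends → Dmitri and Ravi overlap.
Rohan starts after Dmitri ends.
Rohan starts exactly when Ravi ends (back-to-back, no overlap).

Amara & Omar, Dmitri & Ravi, Marcus & Mei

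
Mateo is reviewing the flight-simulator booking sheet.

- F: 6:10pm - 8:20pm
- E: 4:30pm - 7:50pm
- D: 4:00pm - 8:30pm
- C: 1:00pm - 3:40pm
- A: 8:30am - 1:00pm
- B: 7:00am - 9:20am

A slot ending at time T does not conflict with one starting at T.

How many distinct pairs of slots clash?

4

Sorted by start: B, A, C, D, E, F.
A starts before B ends → B and A overlap.
C starts after B ends; B is clear from here.
C starts exactly when A ends (back-to-back, no overlap); A is clear from here.
D starts after C ends; C is clear from here.
E starts before D ends → D and E overlap.
F starts before D ends → D and F overlap.
F starts before E ends → E and F overlap.
Overlapping pairs: A & B, D & E, D & F, E & F — 4 in total.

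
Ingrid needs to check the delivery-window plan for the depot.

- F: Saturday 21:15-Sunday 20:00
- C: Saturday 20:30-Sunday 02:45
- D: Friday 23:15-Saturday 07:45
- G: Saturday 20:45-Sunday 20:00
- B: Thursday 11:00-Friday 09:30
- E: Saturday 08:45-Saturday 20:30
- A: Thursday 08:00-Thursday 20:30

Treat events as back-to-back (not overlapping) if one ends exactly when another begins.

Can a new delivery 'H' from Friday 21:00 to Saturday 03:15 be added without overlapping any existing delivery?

A: ends Thursday 20:30 at or before H starts Friday 21:00 → clear.
B: ends Friday 09:30 at or before H starts Friday 21:00 → clear.
D: starts Friday 23:15 before H ends Saturday 03:15, and ends Saturday 07:45 after H starts Friday 21:00 → overlap.
E: starts Saturday 08:45 at or after H ends Saturday 03:15 → clear.
C: starts Saturday 20:30 at or after H ends Saturday 03:15 → clear.
G: starts Saturday 20:45 at or after H ends Saturday 03:15 → clear.
F: starts Saturday 21:15 at or after H ends Saturday 03:15 → clear.
H overlaps D.

No — it overlaps D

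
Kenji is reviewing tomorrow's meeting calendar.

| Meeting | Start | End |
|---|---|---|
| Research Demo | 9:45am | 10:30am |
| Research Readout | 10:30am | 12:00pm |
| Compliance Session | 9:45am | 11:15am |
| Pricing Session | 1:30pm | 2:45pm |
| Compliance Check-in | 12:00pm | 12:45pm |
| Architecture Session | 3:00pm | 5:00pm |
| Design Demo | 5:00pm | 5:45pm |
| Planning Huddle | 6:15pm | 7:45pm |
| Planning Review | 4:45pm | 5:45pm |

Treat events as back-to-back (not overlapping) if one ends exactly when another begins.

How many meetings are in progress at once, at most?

2

Walk through starts and ends in time order (an end at T is processed before a start at T):
9:45am start Compliance Session → 1
9:45am start Research Demo → 2
10:30am end Research Demo → 1
10:30am start Research Readout → 2
11:15am end Compliance Session → 1
12:00pm end Research Readout → 0
12:00pm start Compliance Check-in → 1
12:45pm end Compliance Check-in → 0
1:30pm start Pricing Session → 1
2:45pm end Pricing Session → 0
3:00pm start Architecture Session → 1
4:45pm start Planning Review → 2
5:00pm end Architecture Session → 1
5:00pm start Design Demo → 2
5:45pm end Design Demo → 1
5:45pm end Planning Review → 0
6:15pm start Planning Huddle → 1
7:45pm end Planning Huddle → 0
Peak is 2, at 9:45am (Compliance Session, Research Demo).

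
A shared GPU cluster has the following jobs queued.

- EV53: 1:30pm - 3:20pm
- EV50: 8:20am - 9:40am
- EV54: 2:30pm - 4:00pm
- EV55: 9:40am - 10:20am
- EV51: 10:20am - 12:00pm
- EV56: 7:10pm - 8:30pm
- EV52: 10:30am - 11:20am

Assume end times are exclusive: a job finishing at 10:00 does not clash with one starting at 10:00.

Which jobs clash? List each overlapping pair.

EV51 & EV52, EV53 & EV54

Sorted by start: EV50, EV55, EV51, EV52, EV53, EV54, EV56.
EV55 starts exactly when EV50 ends (back-to-back, no overlap) — done with EV50.
EV51 starts exactly when EV55 ends (back-to-back, no overlap) — done with EV55.
EV52 starts before EV51 ends → EV51 and EV52 overlap.
EV53 starts after EV51 ends — done with EV51.
EV53 starts after EV52 ends — done with EV52.
EV54 starts before EV53 ends → EV53 and EV54 overlap.
EV56 starts after EV53 ends.
EV56 starts after EV54 ends.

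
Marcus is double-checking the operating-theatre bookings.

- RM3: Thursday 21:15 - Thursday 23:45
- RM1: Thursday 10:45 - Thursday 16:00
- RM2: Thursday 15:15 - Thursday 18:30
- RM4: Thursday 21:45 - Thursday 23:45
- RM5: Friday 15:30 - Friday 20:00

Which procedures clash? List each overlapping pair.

Sorted by start: RM1, RM2, RM3, RM4, RM5.
RM2 starts before RM1 ends → RM1 and RM2 overlap.
RM3 starts after RM1 ends, so RM1 has no further overlaps.
RM3 starts after RM2 ends, so RM2 has no further overlaps.
RM4 starts before RM3 ends → RM3 and RM4 overlap.
RM5 starts after RM3 ends.
RM5 starts after RM4 ends.

RM1 & RM2, RM3 & RM4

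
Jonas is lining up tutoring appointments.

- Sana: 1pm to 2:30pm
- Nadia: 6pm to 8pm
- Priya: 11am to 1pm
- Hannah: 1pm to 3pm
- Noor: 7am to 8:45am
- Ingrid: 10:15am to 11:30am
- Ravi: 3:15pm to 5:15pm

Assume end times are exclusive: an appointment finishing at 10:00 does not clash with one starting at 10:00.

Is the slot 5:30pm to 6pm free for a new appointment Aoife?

Noor: ends 8:45am at or before Aoife starts 5:30pm → clear.
Ingrid: ends 11:30am at or before Aoife starts 5:30pm → clear.
Priya: ends 1pm at or before Aoife starts 5:30pm → clear.
Hannah: ends 3pm at or before Aoife starts 5:30pm → clear.
Sana: ends 2:30pm at or before Aoife starts 5:30pm → clear.
Ravi: ends 5:15pm at or before Aoife starts 5:30pm → clear.
Nadia: starts 6pm at or after Aoife ends 6pm → clear.

Yes — the slot is free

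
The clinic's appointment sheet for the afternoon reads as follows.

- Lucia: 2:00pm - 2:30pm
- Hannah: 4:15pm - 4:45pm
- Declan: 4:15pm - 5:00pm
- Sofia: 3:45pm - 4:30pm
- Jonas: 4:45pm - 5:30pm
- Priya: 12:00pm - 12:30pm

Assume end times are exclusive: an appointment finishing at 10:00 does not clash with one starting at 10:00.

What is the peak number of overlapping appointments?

3

Sort all start/end points and keep a running count:
12:00pm start Priya → 1
12:30pm end Priya → 0
2:00pm start Lucia → 1
2:30pm end Lucia → 0
3:45pm start Sofia → 1
4:15pm start Declan → 2
4:15pm start Hannah → 3
4:30pm end Sofia → 2
4:45pm end Hannah → 1
4:45pm start Jonas → 2
5:00pm end Declan → 1
5:30pm end Jonas → 0
Peak is 3, at 4:15pm (Declan, Hannah, Sofia).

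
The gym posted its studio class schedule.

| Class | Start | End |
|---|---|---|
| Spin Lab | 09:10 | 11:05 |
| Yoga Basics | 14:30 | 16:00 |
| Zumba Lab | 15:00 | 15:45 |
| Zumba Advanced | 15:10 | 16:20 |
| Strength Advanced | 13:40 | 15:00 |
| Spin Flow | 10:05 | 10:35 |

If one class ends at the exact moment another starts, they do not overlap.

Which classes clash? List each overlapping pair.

Spin Flow & Spin Lab, Strength Advanced & Yoga Basics, Yoga Basics & Zumba Advanced, Yoga Basics & Zumba Lab, Zumba Advanced & Zumba Lab

Sorted by start: Spin Lab, Spin Flow, Strength Advanced, Yoga Basics, Zumba Lab, Zumba Advanced.
Spin Flow starts before Spin Lab ends → Spin Lab and Spin Flow overlap.
Strength Advanced starts after Spin Lab ends, so nothing later overlaps Spin Lab either.
Strength Advanced starts after Spin Flow ends, so nothing later overlaps Spin Flow either.
Yoga Basics starts before Strength Advanced ends → Strength Advanced and Yoga Basics overlap.
Zumba Lab starts exactly when Strength Advanced ends (back-to-back, no overlap), so nothing later overlaps Strength Advanced either.
Zumba Lab starts before Yoga Basics ends → Yoga Basics and Zumba Lab overlap.
Zumba Advanced starts before Yoga Basics ends → Yoga Basics and Zumba Advanced overlap.
Zumba Advanced starts before Zumba Lab ends → Zumba Lab and Zumba Advanced overlap.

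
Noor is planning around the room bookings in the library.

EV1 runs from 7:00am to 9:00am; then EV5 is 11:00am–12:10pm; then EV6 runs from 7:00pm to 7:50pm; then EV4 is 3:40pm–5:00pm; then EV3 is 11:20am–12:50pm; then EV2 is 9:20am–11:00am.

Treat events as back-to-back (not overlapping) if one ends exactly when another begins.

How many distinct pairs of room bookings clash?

Sorted by start: EV1, EV2, EV5, EV3, EV4, EV6.
EV2 starts after EV1 ends; EV1 is clear from here.
EV5 starts exactly when EV2 ends (back-to-back, no overlap); EV2 is clear from here.
EV3 starts before EV5 ends → EV5 and EV3 overlap.
EV4 starts after EV5 ends; EV5 is clear from here.
EV4 starts after EV3 ends; EV3 is clear from here.
EV6 starts after EV4 ends.
Overlapping pairs: EV3 & EV5 — 1 in total.

1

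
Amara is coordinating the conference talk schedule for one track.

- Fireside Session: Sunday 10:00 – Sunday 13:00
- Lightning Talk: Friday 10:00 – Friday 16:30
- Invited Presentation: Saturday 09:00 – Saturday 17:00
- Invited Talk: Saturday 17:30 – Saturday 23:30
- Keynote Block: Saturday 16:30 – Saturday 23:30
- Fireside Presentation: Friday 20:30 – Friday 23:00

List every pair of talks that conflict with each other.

Sorted by start: Lightning Talk, Fireside Presentation, Invited Presentation, Keynote Block, Invited Talk, Fireside Session.
Fireside Presentation starts after Lightning Talk ends; Lightning Talk is clear from here.
Invited Presentation starts after Fireside Presentation ends; Fireside Presentation is clear from here.
Keynote Block starts before Invited Presentation ends → Invited Presentation and Keynote Block overlap.
Invited Talk starts after Invited Presentation ends; Invited Presentation is clear from here.
Invited Talk starts before Keynote Block ends → Keynote Block and Invited Talk overlap.
Fireside Session starts after Keynote Block ends.
Fireside Session starts after Invited Talk ends.

Invited Presentation & Keynote Block, Invited Talk & Keynote Block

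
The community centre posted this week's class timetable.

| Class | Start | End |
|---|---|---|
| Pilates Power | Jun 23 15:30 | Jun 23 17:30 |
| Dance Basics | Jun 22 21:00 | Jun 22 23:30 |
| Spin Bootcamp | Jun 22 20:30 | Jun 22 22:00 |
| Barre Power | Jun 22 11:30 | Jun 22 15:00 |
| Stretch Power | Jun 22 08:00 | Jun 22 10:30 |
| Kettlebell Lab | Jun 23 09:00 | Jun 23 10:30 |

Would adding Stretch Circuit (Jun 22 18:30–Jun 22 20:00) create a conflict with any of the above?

No — it doesn't clash with anything

Stretch Power: ends Jun 22 10:30 at or before Stretch Circuit starts Jun 22 18:30 → clear.
Barre Power: ends Jun 22 15:00 at or before Stretch Circuit starts Jun 22 18:30 → clear.
Spin Bootcamp: starts Jun 22 20:30 at or after Stretch Circuit ends Jun 22 20:00 → clear.
Dance Basics: starts Jun 22 21:00 at or after Stretch Circuit ends Jun 22 20:00 → clear.
Kettlebell Lab: starts Jun 23 09:00 at or after Stretch Circuit ends Jun 22 20:00 → clear.
Pilates Power: starts Jun 23 15:30 at or after Stretch Circuit ends Jun 22 20:00 → clear.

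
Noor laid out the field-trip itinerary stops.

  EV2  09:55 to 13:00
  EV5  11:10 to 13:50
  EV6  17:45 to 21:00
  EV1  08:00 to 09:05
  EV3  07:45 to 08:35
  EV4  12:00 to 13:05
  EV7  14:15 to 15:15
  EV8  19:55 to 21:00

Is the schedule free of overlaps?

Two intervals overlap when each starts before the other ends.
Sorted by start: EV3, EV1, EV2, EV5, EV4, EV7, EV6, EV8.
EV1 starts before EV3 ends → EV3 and EV1 overlap.
That's a conflict, so the schedule is not conflict-free.

No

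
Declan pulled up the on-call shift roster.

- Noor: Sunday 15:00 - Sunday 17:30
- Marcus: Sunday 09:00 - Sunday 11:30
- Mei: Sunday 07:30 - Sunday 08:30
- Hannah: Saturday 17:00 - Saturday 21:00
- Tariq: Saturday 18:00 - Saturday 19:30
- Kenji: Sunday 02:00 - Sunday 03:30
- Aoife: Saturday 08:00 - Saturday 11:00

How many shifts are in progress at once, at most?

2

Sweep the timeline, counting +1 at each start and −1 at each end (ends before starts at a tie):
Saturday 08:00 start Aoife → 1
Saturday 11:00 end Aoife → 0
Saturday 17:00 start Hannah → 1
Saturday 18:00 start Tariq → 2
Saturday 19:30 end Tariq → 1
Saturday 21:00 end Hannah → 0
Sunday 02:00 start Kenji → 1
Sunday 03:30 end Kenji → 0
Sunday 07:30 start Mei → 1
Sunday 08:30 end Mei → 0
Sunday 09:00 start Marcus → 1
Sunday 11:30 end Marcus → 0
Sunday 15:00 start Noor → 1
Sunday 17:30 end Noor → 0
Peak is 2, at Saturday 18:00 (Hannah, Tariq).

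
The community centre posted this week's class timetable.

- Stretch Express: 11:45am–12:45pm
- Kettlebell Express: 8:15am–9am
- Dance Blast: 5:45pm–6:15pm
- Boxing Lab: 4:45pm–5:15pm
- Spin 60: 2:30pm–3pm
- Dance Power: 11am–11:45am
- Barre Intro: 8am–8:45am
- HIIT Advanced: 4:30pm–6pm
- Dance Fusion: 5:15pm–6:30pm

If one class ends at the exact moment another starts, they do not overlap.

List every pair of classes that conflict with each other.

Barre Intro & Kettlebell Express, Boxing Lab & HIIT Advanced, Dance Blast & Dance Fusion, Dance Blast & HIIT Advanced, Dance Fusion & HIIT Advanced

Check each pair: they overlap iff neither finishes before the other starts.
Sorted by start: Barre Intro, Kettlebell Express, Dance Power, Stretch Express, Spin 60, HIIT Advanced, Boxing Lab, Dance Fusion, Dance Blast.
Kettlebell Express starts before Barre Intro ends → Barre Intro and Kettlebell Express overlap.
Dance Power starts after Barre Intro ends — done with Barre Intro.
Dance Power starts after Kettlebell Express ends — done with Kettlebell Express.
Stretch Express starts exactly when Dance Power ends (back-to-back, no overlap) — done with Dance Power.
Spin 60 starts after Stretch Express ends — done with Stretch Express.
HIIT Advanced starts after Spin 60 ends — done with Spin 60.
Boxing Lab starts before HIIT Advanced ends → HIIT Advanced and Boxing Lab overlap.
Dance Fusion starts before HIIT Advanced ends → HIIT Advanced and Dance Fusion overlap.
Dance Blast starts before HIIT Advanced ends → HIIT Advanced and Dance Blast overlap.
Dance Fusion starts exactly when Boxing Lab ends (back-to-back, no overlap) — done with Boxing Lab.
Dance Blast starts before Dance Fusion ends → Dance Fusion and Dance Blast overlap.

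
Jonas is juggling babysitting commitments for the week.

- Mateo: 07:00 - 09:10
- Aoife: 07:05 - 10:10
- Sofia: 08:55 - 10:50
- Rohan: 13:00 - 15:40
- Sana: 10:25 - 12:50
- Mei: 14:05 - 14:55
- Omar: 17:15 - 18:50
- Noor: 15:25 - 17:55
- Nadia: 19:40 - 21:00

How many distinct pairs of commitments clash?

7

Sorted by start: Mateo, Aoife, Sofia, Sana, Rohan, Mei, Noor, Omar, Nadia.
Aoife starts before Mateo ends → Mateo and Aoife overlap.
Sofia starts before Mateo ends → Mateo and Sofia overlap.
Sana starts after Mateo ends; Mateo is clear from here.
Sofia starts before Aoife ends → Aoife and Sofia overlap.
Sana starts after Aoife ends; Aoife is clear from here.
Sana starts before Sofia ends → Sofia and Sana overlap.
Rohan starts after Sofia ends; Sofia is clear from here.
Rohan starts after Sana ends; Sana is clear from here.
Mei starts before Rohan ends → Rohan and Mei overlap.
Noor starts before Rohan ends → Rohan and Noor overlap.
Omar starts after Rohan ends; Rohan is clear from here.
Noor starts after Mei ends; Mei is clear from here.
Omar starts before Noor ends → Noor and Omar overlap.
Nadia starts after Noor ends.
Nadia starts after Omar ends.
Overlapping pairs: Aoife & Mateo, Aoife & Sofia, Mateo & Sofia, Mei & Rohan, Noor & Omar, Noor & Rohan, Sana & Sofia — 7 in total.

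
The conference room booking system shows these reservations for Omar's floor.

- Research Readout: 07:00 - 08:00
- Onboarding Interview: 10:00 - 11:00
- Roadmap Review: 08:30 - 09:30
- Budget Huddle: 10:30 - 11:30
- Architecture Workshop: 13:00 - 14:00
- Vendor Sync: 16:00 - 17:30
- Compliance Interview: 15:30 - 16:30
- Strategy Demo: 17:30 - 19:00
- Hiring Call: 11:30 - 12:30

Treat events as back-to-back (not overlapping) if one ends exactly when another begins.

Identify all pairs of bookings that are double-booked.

Sorted by start: Research Readout, Roadmap Review, Onboarding Interview, Budget Huddle, Hiring Call, Architecture Workshop, Compliance Interview, Vendor Sync, Strategy Demo.
Roadmap Review starts after Research Readout ends; Research Readout is clear from here.
Onboarding Interview starts after Roadmap Review ends; Roadmap Review is clear from here.
Budget Huddle starts before Onboarding Interview ends → Onboarding Interview and Budget Huddle overlap.
Hiring Call starts after Onboarding Interview ends; Onboarding Interview is clear from here.
Hiring Call starts exactly when Budget Huddle ends (back-to-back, no overlap); Budget Huddle is clear from here.
Architecture Workshop starts after Hiring Call ends; Hiring Call is clear from here.
Compliance Interview starts after Architecture Workshop ends; Architecture Workshop is clear from here.
Vendor Sync starts before Compliance Interview ends → Compliance Interview and Vendor Sync overlap.
Strategy Demo starts after Compliance Interview ends.
Strategy Demo starts exactly when Vendor Sync ends (back-to-back, no overlap).

Budget Huddle & Onboarding Interview, Compliance Interview & Vendor Sync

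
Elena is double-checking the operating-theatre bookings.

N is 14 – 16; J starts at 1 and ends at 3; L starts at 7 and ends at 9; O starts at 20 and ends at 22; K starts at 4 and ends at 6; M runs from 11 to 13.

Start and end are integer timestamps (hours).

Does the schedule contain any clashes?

No

Check each pair: they overlap iff neither finishes before the other starts.
Sorted by start: J, K, L, M, N, O.
K starts after J ends; J is clear from here.
L starts after K ends; K is clear from here.
M starts after L ends; L is clear from here.
N starts after M ends; M is clear from here.
O starts after N ends.
Every pair is clear; the schedule has no overlaps.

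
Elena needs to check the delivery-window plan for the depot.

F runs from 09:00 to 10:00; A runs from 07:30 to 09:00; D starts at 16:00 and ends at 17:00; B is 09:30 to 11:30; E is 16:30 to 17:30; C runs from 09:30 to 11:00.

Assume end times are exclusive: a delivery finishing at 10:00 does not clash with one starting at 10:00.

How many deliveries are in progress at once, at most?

3

Sort all start/end points and keep a running count:
07:30 start A → 1
09:00 end A → 0
09:00 start F → 1
09:30 start B → 2
09:30 start C → 3
10:00 end F → 2
11:00 end C → 1
11:30 end B → 0
16:00 start D → 1
16:30 start E → 2
17:00 end D → 1
17:30 end E → 0
Peak is 3, at 09:30 (B, C, F).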